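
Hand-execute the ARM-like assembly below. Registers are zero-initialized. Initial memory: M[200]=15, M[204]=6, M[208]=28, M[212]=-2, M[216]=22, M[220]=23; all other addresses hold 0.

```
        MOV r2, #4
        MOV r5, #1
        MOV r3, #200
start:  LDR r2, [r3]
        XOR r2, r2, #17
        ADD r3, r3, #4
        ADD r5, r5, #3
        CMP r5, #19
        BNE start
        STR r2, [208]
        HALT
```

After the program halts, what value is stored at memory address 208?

MOV r2, #4 → r2=4
MOV r5, #1 → r5=1
MOV r3, #200 → r3=200
LDR r2, [r3] → r2=M[200]=15
XOR r2, r2, #17 → r2=15^17=30
ADD r3, r3, #4 → r3=200+4=204
ADD r5, r5, #3 → r5=1+3=4
CMP r5, #19  (cmp 4,19)
BNE start: taken
LDR r2, [r3] → r2=M[204]=6
XOR r2, r2, #17 → r2=6^17=23
ADD r3, r3, #4 → r3=204+4=208
ADD r5, r5, #3 → r5=4+3=7
CMP r5, #19  (cmp 7,19)
BNE start: taken
LDR r2, [r3] → r2=M[208]=28
XOR r2, r2, #17 → r2=28^17=13
ADD r3, r3, #4 → r3=208+4=212
ADD r5, r5, #3 → r5=7+3=10
CMP r5, #19  (cmp 10,19)
BNE start: taken
LDR r2, [r3] → r2=M[212]=-2
XOR r2, r2, #17 → r2=(-2)^17=-17
ADD r3, r3, #4 → r3=212+4=216
ADD r5, r5, #3 → r5=10+3=13
CMP r5, #19  (cmp 13,19)
BNE start: taken
LDR r2, [r3] → r2=M[216]=22
XOR r2, r2, #17 → r2=22^17=7
ADD r3, r3, #4 → r3=216+4=220
ADD r5, r5, #3 → r5=13+3=16
CMP r5, #19  (cmp 16,19)
BNE start: taken
LDR r2, [r3] → r2=M[220]=23
XOR r2, r2, #17 → r2=23^17=6
ADD r3, r3, #4 → r3=220+4=224
ADD r5, r5, #3 → r5=16+3=19
CMP r5, #19  (cmp 19,19)
BNE start: not taken
STR r2, [208] → M[208]=6
halt.

6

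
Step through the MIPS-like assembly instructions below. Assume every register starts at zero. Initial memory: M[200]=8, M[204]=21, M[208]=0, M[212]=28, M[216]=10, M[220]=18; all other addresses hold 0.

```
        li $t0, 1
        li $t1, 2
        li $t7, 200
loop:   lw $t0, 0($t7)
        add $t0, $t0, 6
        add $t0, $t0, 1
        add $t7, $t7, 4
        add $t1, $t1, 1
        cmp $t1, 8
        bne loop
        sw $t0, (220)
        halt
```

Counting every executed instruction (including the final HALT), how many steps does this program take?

$t0=1
$t1=2
$t7=200
$t0=M[200]=8
$t0=8+6=14
$t0=14+1=15
$t7=200+4=204
$t1=2+1=3
cmp $t1, 8  (cmp 3,8)
bne loop: taken
$t0=M[204]=21
$t0=21+6=27
$t0=27+1=28
$t7=204+4=208
$t1=3+1=4
cmp $t1, 8  (cmp 4,8)
bne loop: taken
$t0=M[208]=0
$t0=0+6=6
$t0=6+1=7
$t7=208+4=212
$t1=4+1=5
cmp $t1, 8  (cmp 5,8)
bne loop: taken
$t0=M[212]=28
$t0=28+6=34
$t0=34+1=35
$t7=212+4=216
$t1=5+1=6
cmp $t1, 8  (cmp 6,8)
bne loop: taken
$t0=M[216]=10
$t0=10+6=16
$t0=16+1=17
$t7=216+4=220
$t1=6+1=7
cmp $t1, 8  (cmp 7,8)
bne loop: taken
$t0=M[220]=18
$t0=18+6=24
$t0=24+1=25
$t7=220+4=224
$t1=7+1=8
cmp $t1, 8  (cmp 8,8)
bne loop: not taken
sw $t0, (220) → M[220]=25
halt.
Total executed instructions: 47.

47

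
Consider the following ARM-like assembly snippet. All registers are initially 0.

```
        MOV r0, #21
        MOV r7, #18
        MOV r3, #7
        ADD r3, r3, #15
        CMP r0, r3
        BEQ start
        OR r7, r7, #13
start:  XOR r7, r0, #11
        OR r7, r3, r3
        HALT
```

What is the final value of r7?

22

r0=21
r7=18
r3=7
r3=7+15=22
CMP r0, r3  (cmp 21,22)
BEQ start: not taken
r7=18|13=31
r7=21^11=30
r7=22|22=22
halt.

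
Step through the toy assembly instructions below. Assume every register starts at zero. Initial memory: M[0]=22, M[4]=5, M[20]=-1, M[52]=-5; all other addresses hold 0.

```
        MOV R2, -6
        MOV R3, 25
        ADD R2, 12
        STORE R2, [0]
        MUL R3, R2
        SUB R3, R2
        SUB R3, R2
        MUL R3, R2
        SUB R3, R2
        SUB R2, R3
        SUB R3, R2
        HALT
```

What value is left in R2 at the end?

-816

after MOV R2, -6: R2=-6
after MOV R3, 25: R3=25
after ADD R2, 12: R2=(-6)+12=6
STORE R2, [0] → M[0]=6
after MUL R3, R2: R3=25*6=150
after SUB R3, R2: R3=150-6=144
after SUB R3, R2: R3=144-6=138
after MUL R3, R2: R3=138*6=828
after SUB R3, R2: R3=828-6=822
after SUB R2, R3: R2=6-822=-816
after SUB R3, R2: R3=822-(-816)=1638
halt.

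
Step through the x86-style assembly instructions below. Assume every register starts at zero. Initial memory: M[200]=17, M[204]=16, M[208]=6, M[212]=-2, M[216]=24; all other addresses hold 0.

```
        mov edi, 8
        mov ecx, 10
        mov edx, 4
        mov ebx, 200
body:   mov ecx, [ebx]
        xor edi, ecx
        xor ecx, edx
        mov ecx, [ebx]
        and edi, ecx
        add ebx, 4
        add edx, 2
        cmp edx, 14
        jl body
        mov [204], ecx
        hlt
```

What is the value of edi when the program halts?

edi=8
ecx=10
edx=4
ebx=200
ecx=M[200]=17
edi=8^17=25
ecx=17^4=21
ecx=M[200]=17
edi=25&17=17
ebx=200+4=204
edx=4+2=6
cmp edx, 14  (cmp 6,14)
jl body: taken
ecx=M[204]=16
edi=17^16=1
ecx=16^6=22
ecx=M[204]=16
edi=1&16=0
ebx=204+4=208
edx=6+2=8
cmp edx, 14  (cmp 8,14)
jl body: taken
ecx=M[208]=6
edi=0^6=6
ecx=6^8=14
ecx=M[208]=6
edi=6&6=6
ebx=208+4=212
edx=8+2=10
cmp edx, 14  (cmp 10,14)
jl body: taken
ecx=M[212]=-2
edi=6^(-2)=-8
ecx=(-2)^10=-12
ecx=M[212]=-2
edi=(-8)&(-2)=-8
ebx=212+4=216
edx=10+2=12
cmp edx, 14  (cmp 12,14)
jl body: taken
ecx=M[216]=24
edi=(-8)^24=-32
ecx=24^12=20
ecx=M[216]=24
edi=(-32)&24=0
ebx=216+4=220
edx=12+2=14
cmp edx, 14  (cmp 14,14)
jl body: not taken
mov [204], ecx → M[204]=24
halt.

0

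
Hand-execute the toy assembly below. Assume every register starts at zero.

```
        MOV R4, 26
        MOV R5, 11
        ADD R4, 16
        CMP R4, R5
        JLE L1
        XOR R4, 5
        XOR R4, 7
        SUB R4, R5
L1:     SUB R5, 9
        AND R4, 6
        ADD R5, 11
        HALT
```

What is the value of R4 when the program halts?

after MOV R4, 26: R4=26
after MOV R5, 11: R5=11
after ADD R4, 16: R4=26+16=42
CMP R4, R5  (cmp 42,11)
JLE L1: not taken
after XOR R4, 5: R4=42^5=47
after XOR R4, 7: R4=47^7=40
after SUB R4, R5: R4=40-11=29
after SUB R5, 9: R5=11-9=2
after AND R4, 6: R4=29&6=4
after ADD R5, 11: R5=2+11=13
halt.

4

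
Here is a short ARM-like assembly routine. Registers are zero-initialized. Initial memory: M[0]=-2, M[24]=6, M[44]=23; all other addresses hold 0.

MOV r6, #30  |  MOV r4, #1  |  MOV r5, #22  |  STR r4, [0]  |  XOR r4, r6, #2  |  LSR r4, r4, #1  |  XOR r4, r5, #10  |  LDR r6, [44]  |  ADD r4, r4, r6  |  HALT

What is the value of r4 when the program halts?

after MOV r6, #30: r6=30
after MOV r4, #1: r4=1
after MOV r5, #22: r5=22
STR r4, [0] → M[0]=1
after XOR r4, r6, #2: r4=30^2=28
after LSR r4, r4, #1: r4=28>>1=14
after XOR r4, r5, #10: r4=22^10=28
after LDR r6, [44]: r6=M[44]=23
after ADD r4, r4, r6: r4=28+23=51
halt.

51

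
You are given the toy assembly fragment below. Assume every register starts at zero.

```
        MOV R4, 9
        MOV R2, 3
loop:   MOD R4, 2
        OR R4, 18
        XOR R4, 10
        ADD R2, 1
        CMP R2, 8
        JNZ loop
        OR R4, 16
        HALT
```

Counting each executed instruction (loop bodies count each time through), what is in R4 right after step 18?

R4=9
R2=3
R4=9%2=1
R4=1|18=19
R4=19^10=25
R2=3+1=4
CMP R2, 8  (cmp 4,8)
JNZ loop: taken
R4=25%2=1
R4=1|18=19
R4=19^10=25
R2=4+1=5
CMP R2, 8  (cmp 5,8)
JNZ loop: taken
R4=25%2=1
R4=1|18=19
R4=19^10=25
R2=5+1=6
After step 18: R4 = 25.

25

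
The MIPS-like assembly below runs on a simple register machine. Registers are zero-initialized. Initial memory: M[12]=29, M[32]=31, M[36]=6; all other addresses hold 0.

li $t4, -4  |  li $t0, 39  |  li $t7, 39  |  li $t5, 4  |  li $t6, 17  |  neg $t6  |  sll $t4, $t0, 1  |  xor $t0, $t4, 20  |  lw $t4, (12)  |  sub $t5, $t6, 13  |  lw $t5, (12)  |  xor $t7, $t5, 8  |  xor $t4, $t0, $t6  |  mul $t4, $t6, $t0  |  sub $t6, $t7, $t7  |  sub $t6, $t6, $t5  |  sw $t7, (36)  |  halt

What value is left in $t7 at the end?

21

$t4=-4
$t0=39
$t7=39
$t5=4
$t6=17
$t6=-(17)=-17
$t4=39<<1=78
$t0=78^20=90
$t4=M[12]=29
$t5=(-17)-13=-30
$t5=M[12]=29
$t7=29^8=21
$t4=90^(-17)=-75
$t4=(-17)*90=-1530
$t6=21-21=0
$t6=0-29=-29
sw $t7, (36) → M[36]=21
halt.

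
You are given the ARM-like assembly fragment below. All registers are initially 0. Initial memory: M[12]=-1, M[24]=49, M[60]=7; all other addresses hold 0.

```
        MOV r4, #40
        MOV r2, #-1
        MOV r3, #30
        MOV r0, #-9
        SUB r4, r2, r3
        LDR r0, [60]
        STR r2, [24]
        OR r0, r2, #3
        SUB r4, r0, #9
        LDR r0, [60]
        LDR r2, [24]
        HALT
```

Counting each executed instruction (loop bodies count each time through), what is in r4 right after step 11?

-10

MOV r4, #40 → r4=40
MOV r2, #-1 → r2=-1
MOV r3, #30 → r3=30
MOV r0, #-9 → r0=-9
SUB r4, r2, r3 → r4=(-1)-30=-31
LDR r0, [60] → r0=M[60]=7
STR r2, [24] → M[24]=-1
OR r0, r2, #3 → r0=(-1)|3=-1
SUB r4, r0, #9 → r4=(-1)-9=-10
LDR r0, [60] → r0=M[60]=7
LDR r2, [24] → r2=M[24]=-1
After step 11: r4 = -10.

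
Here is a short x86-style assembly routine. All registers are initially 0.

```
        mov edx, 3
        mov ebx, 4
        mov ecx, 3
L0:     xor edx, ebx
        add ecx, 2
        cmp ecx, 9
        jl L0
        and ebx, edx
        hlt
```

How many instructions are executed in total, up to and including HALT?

17

after mov edx, 3: edx=3
after mov ebx, 4: ebx=4
after mov ecx, 3: ecx=3
after xor edx, ebx: edx=3^4=7
after add ecx, 2: ecx=3+2=5
cmp ecx, 9  (cmp 5,9)
jl L0: taken
after xor edx, ebx: edx=7^4=3
after add ecx, 2: ecx=5+2=7
cmp ecx, 9  (cmp 7,9)
jl L0: taken
after xor edx, ebx: edx=3^4=7
after add ecx, 2: ecx=7+2=9
cmp ecx, 9  (cmp 9,9)
jl L0: not taken
after and ebx, edx: ebx=4&7=4
halt.
Total executed instructions: 17.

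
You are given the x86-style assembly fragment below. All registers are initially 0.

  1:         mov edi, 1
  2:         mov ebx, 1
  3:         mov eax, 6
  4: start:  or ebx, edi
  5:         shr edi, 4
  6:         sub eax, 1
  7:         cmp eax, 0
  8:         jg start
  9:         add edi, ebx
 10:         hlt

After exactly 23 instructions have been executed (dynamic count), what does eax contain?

edi=1
ebx=1
eax=6
ebx=1|1=1
edi=1>>4=0
eax=6-1=5
cmp eax, 0  (cmp 5,0)
jg start: taken
ebx=1|0=1
edi=0>>4=0
eax=5-1=4
cmp eax, 0  (cmp 4,0)
jg start: taken
ebx=1|0=1
edi=0>>4=0
eax=4-1=3
cmp eax, 0  (cmp 3,0)
jg start: taken
ebx=1|0=1
edi=0>>4=0
eax=3-1=2
cmp eax, 0  (cmp 2,0)
jg start: taken
After step 23: eax = 2.

2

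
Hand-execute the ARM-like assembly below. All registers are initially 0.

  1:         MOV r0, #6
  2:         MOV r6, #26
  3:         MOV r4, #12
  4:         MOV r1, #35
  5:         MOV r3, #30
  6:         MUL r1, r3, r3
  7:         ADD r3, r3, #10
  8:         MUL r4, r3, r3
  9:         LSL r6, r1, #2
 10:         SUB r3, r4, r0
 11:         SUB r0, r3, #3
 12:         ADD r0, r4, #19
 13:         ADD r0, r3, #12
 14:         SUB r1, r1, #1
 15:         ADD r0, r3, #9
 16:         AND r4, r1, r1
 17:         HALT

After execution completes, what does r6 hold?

3600

after MOV r0, #6: r0=6
after MOV r6, #26: r6=26
after MOV r4, #12: r4=12
after MOV r1, #35: r1=35
after MOV r3, #30: r3=30
after MUL r1, r3, r3: r1=30*30=900
after ADD r3, r3, #10: r3=30+10=40
after MUL r4, r3, r3: r4=40*40=1600
after LSL r6, r1, #2: r6=900<<2=3600
after SUB r3, r4, r0: r3=1600-6=1594
after SUB r0, r3, #3: r0=1594-3=1591
after ADD r0, r4, #19: r0=1600+19=1619
after ADD r0, r3, #12: r0=1594+12=1606
after SUB r1, r1, #1: r1=900-1=899
after ADD r0, r3, #9: r0=1594+9=1603
after AND r4, r1, r1: r4=899&899=899
halt.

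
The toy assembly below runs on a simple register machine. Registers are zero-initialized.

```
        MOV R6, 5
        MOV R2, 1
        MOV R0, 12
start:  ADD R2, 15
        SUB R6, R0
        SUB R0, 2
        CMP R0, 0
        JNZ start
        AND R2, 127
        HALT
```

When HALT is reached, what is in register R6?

MOV R6, 5 → R6=5
MOV R2, 1 → R2=1
MOV R0, 12 → R0=12
ADD R2, 15 → R2=1+15=16
SUB R6, R0 → R6=5-12=-7
SUB R0, 2 → R0=12-2=10
CMP R0, 0  (cmp 10,0)
JNZ start: taken
ADD R2, 15 → R2=16+15=31
SUB R6, R0 → R6=(-7)-10=-17
SUB R0, 2 → R0=10-2=8
CMP R0, 0  (cmp 8,0)
JNZ start: taken
ADD R2, 15 → R2=31+15=46
SUB R6, R0 → R6=(-17)-8=-25
SUB R0, 2 → R0=8-2=6
CMP R0, 0  (cmp 6,0)
JNZ start: taken
ADD R2, 15 → R2=46+15=61
SUB R6, R0 → R6=(-25)-6=-31
SUB R0, 2 → R0=6-2=4
CMP R0, 0  (cmp 4,0)
JNZ start: taken
ADD R2, 15 → R2=61+15=76
SUB R6, R0 → R6=(-31)-4=-35
SUB R0, 2 → R0=4-2=2
CMP R0, 0  (cmp 2,0)
JNZ start: taken
ADD R2, 15 → R2=76+15=91
SUB R6, R0 → R6=(-35)-2=-37
SUB R0, 2 → R0=2-2=0
CMP R0, 0  (cmp 0,0)
JNZ start: not taken
AND R2, 127 → R2=91&127=91
halt.

-37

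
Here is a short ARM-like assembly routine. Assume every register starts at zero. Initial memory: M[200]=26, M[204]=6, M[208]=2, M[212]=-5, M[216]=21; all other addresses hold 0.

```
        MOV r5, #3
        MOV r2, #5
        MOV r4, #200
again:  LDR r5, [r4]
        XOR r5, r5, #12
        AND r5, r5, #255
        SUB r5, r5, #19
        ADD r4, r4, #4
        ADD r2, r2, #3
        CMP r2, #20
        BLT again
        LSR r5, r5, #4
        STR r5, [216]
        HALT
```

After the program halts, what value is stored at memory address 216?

MOV r5, #3 → r5=3
MOV r2, #5 → r2=5
MOV r4, #200 → r4=200
LDR r5, [r4] → r5=M[200]=26
XOR r5, r5, #12 → r5=26^12=22
AND r5, r5, #255 → r5=22&255=22
SUB r5, r5, #19 → r5=22-19=3
ADD r4, r4, #4 → r4=200+4=204
ADD r2, r2, #3 → r2=5+3=8
CMP r2, #20  (cmp 8,20)
BLT again: taken
LDR r5, [r4] → r5=M[204]=6
XOR r5, r5, #12 → r5=6^12=10
AND r5, r5, #255 → r5=10&255=10
SUB r5, r5, #19 → r5=10-19=-9
ADD r4, r4, #4 → r4=204+4=208
ADD r2, r2, #3 → r2=8+3=11
CMP r2, #20  (cmp 11,20)
BLT again: taken
LDR r5, [r4] → r5=M[208]=2
XOR r5, r5, #12 → r5=2^12=14
AND r5, r5, #255 → r5=14&255=14
SUB r5, r5, #19 → r5=14-19=-5
ADD r4, r4, #4 → r4=208+4=212
ADD r2, r2, #3 → r2=11+3=14
CMP r2, #20  (cmp 14,20)
BLT again: taken
LDR r5, [r4] → r5=M[212]=-5
XOR r5, r5, #12 → r5=(-5)^12=-9
AND r5, r5, #255 → r5=(-9)&255=247
SUB r5, r5, #19 → r5=247-19=228
ADD r4, r4, #4 → r4=212+4=216
ADD r2, r2, #3 → r2=14+3=17
CMP r2, #20  (cmp 17,20)
BLT again: taken
LDR r5, [r4] → r5=M[216]=21
XOR r5, r5, #12 → r5=21^12=25
AND r5, r5, #255 → r5=25&255=25
SUB r5, r5, #19 → r5=25-19=6
ADD r4, r4, #4 → r4=216+4=220
ADD r2, r2, #3 → r2=17+3=20
CMP r2, #20  (cmp 20,20)
BLT again: not taken
LSR r5, r5, #4 → r5=6>>4=0
STR r5, [216] → M[216]=0
halt.

0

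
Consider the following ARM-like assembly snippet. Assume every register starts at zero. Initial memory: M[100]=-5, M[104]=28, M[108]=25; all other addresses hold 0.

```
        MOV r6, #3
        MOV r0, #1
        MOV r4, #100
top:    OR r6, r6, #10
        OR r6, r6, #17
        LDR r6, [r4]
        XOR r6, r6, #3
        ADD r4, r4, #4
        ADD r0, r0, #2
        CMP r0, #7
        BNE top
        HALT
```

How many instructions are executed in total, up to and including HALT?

r6=3
r0=1
r4=100
r6=3|10=11
r6=11|17=27
r6=M[100]=-5
r6=(-5)^3=-8
r4=100+4=104
r0=1+2=3
CMP r0, #7  (cmp 3,7)
BNE top: taken
r6=(-8)|10=-6
r6=(-6)|17=-5
r6=M[104]=28
r6=28^3=31
r4=104+4=108
r0=3+2=5
CMP r0, #7  (cmp 5,7)
BNE top: taken
r6=31|10=31
r6=31|17=31
r6=M[108]=25
r6=25^3=26
r4=108+4=112
r0=5+2=7
CMP r0, #7  (cmp 7,7)
BNE top: not taken
halt.
Total executed instructions: 28.

28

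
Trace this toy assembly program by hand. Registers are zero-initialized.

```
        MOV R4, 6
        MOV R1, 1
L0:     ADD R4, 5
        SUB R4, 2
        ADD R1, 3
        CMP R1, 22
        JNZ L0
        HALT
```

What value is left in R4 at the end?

after MOV R4, 6: R4=6
after MOV R1, 1: R1=1
after ADD R4, 5: R4=6+5=11
after SUB R4, 2: R4=11-2=9
after ADD R1, 3: R1=1+3=4
CMP R1, 22  (cmp 4,22)
JNZ L0: taken
after ADD R4, 5: R4=9+5=14
after SUB R4, 2: R4=14-2=12
after ADD R1, 3: R1=4+3=7
CMP R1, 22  (cmp 7,22)
JNZ L0: taken
after ADD R4, 5: R4=12+5=17
after SUB R4, 2: R4=17-2=15
after ADD R1, 3: R1=7+3=10
CMP R1, 22  (cmp 10,22)
JNZ L0: taken
after ADD R4, 5: R4=15+5=20
after SUB R4, 2: R4=20-2=18
after ADD R1, 3: R1=10+3=13
CMP R1, 22  (cmp 13,22)
JNZ L0: taken
after ADD R4, 5: R4=18+5=23
after SUB R4, 2: R4=23-2=21
after ADD R1, 3: R1=13+3=16
CMP R1, 22  (cmp 16,22)
JNZ L0: taken
after ADD R4, 5: R4=21+5=26
after SUB R4, 2: R4=26-2=24
after ADD R1, 3: R1=16+3=19
CMP R1, 22  (cmp 19,22)
JNZ L0: taken
after ADD R4, 5: R4=24+5=29
after SUB R4, 2: R4=29-2=27
after ADD R1, 3: R1=19+3=22
CMP R1, 22  (cmp 22,22)
JNZ L0: not taken
halt.

27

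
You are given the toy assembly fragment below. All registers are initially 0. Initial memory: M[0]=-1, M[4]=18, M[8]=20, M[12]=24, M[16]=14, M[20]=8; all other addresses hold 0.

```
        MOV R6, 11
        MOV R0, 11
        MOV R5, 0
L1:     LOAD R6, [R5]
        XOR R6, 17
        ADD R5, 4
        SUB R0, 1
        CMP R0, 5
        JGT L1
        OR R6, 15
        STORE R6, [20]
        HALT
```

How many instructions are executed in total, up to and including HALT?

42

R6=11
R0=11
R5=0
R6=M[0]=-1
R6=(-1)^17=-18
R5=0+4=4
R0=11-1=10
CMP R0, 5  (cmp 10,5)
JGT L1: taken
R6=M[4]=18
R6=18^17=3
R5=4+4=8
R0=10-1=9
CMP R0, 5  (cmp 9,5)
JGT L1: taken
R6=M[8]=20
R6=20^17=5
R5=8+4=12
R0=9-1=8
CMP R0, 5  (cmp 8,5)
JGT L1: taken
R6=M[12]=24
R6=24^17=9
R5=12+4=16
R0=8-1=7
CMP R0, 5  (cmp 7,5)
JGT L1: taken
R6=M[16]=14
R6=14^17=31
R5=16+4=20
R0=7-1=6
CMP R0, 5  (cmp 6,5)
JGT L1: taken
R6=M[20]=8
R6=8^17=25
R5=20+4=24
R0=6-1=5
CMP R0, 5  (cmp 5,5)
JGT L1: not taken
R6=25|15=31
STORE R6, [20] → M[20]=31
halt.
Total executed instructions: 42.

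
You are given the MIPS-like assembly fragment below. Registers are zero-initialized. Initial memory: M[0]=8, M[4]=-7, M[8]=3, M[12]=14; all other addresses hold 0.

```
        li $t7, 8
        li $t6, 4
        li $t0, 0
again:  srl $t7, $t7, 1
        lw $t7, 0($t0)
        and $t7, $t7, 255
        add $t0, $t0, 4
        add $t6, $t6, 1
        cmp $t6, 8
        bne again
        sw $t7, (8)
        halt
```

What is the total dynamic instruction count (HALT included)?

33

after li $t7, 8: $t7=8
after li $t6, 4: $t6=4
after li $t0, 0: $t0=0
after srl $t7, $t7, 1: $t7=8>>1=4
after lw $t7, 0($t0): $t7=M[0]=8
after and $t7, $t7, 255: $t7=8&255=8
after add $t0, $t0, 4: $t0=0+4=4
after add $t6, $t6, 1: $t6=4+1=5
cmp $t6, 8  (cmp 5,8)
bne again: taken
after srl $t7, $t7, 1: $t7=8>>1=4
after lw $t7, 0($t0): $t7=M[4]=-7
after and $t7, $t7, 255: $t7=(-7)&255=249
after add $t0, $t0, 4: $t0=4+4=8
after add $t6, $t6, 1: $t6=5+1=6
cmp $t6, 8  (cmp 6,8)
bne again: taken
after srl $t7, $t7, 1: $t7=249>>1=124
after lw $t7, 0($t0): $t7=M[8]=3
after and $t7, $t7, 255: $t7=3&255=3
after add $t0, $t0, 4: $t0=8+4=12
after add $t6, $t6, 1: $t6=6+1=7
cmp $t6, 8  (cmp 7,8)
bne again: taken
after srl $t7, $t7, 1: $t7=3>>1=1
after lw $t7, 0($t0): $t7=M[12]=14
after and $t7, $t7, 255: $t7=14&255=14
after add $t0, $t0, 4: $t0=12+4=16
after add $t6, $t6, 1: $t6=7+1=8
cmp $t6, 8  (cmp 8,8)
bne again: not taken
sw $t7, (8) → M[8]=14
halt.
Total executed instructions: 33.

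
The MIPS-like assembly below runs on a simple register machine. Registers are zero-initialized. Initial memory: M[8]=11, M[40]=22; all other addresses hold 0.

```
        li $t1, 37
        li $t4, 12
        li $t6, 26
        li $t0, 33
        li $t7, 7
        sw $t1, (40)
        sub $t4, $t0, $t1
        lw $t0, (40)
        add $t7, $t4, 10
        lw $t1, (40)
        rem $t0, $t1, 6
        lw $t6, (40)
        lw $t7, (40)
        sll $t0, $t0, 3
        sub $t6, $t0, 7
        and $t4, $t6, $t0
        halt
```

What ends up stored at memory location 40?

37

li $t1, 37 → $t1=37
li $t4, 12 → $t4=12
li $t6, 26 → $t6=26
li $t0, 33 → $t0=33
li $t7, 7 → $t7=7
sw $t1, (40) → M[40]=37
sub $t4, $t0, $t1 → $t4=33-37=-4
lw $t0, (40) → $t0=M[40]=37
add $t7, $t4, 10 → $t7=(-4)+10=6
lw $t1, (40) → $t1=M[40]=37
rem $t0, $t1, 6 → $t0=37%6=1
lw $t6, (40) → $t6=M[40]=37
lw $t7, (40) → $t7=M[40]=37
sll $t0, $t0, 3 → $t0=1<<3=8
sub $t6, $t0, 7 → $t6=8-7=1
and $t4, $t6, $t0 → $t4=1&8=0
halt.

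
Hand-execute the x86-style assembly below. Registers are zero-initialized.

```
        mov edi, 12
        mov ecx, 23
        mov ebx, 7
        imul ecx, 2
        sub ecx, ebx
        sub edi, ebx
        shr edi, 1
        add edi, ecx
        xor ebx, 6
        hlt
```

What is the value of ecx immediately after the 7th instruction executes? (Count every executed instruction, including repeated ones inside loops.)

39

after mov edi, 12: edi=12
after mov ecx, 23: ecx=23
after mov ebx, 7: ebx=7
after imul ecx, 2: ecx=23*2=46
after sub ecx, ebx: ecx=46-7=39
after sub edi, ebx: edi=12-7=5
after shr edi, 1: edi=5>>1=2
After step 7: ecx = 39.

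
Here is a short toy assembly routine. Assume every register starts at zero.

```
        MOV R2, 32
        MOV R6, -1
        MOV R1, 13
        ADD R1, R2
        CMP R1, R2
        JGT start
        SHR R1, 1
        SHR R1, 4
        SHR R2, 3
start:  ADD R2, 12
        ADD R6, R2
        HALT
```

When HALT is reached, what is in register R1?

after MOV R2, 32: R2=32
after MOV R6, -1: R6=-1
after MOV R1, 13: R1=13
after ADD R1, R2: R1=13+32=45
CMP R1, R2  (cmp 45,32)
JGT start: taken
after ADD R2, 12: R2=32+12=44
after ADD R6, R2: R6=(-1)+44=43
halt.

45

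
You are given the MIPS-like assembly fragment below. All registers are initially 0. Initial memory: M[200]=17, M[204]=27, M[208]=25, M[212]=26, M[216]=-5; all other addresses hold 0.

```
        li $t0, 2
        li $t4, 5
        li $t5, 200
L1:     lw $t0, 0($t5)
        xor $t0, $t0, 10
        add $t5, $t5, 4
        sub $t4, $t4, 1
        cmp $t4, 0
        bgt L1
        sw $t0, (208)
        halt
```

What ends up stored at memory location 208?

li $t0, 2 → $t0=2
li $t4, 5 → $t4=5
li $t5, 200 → $t5=200
lw $t0, 0($t5) → $t0=M[200]=17
xor $t0, $t0, 10 → $t0=17^10=27
add $t5, $t5, 4 → $t5=200+4=204
sub $t4, $t4, 1 → $t4=5-1=4
cmp $t4, 0  (cmp 4,0)
bgt L1: taken
lw $t0, 0($t5) → $t0=M[204]=27
xor $t0, $t0, 10 → $t0=27^10=17
add $t5, $t5, 4 → $t5=204+4=208
sub $t4, $t4, 1 → $t4=4-1=3
cmp $t4, 0  (cmp 3,0)
bgt L1: taken
lw $t0, 0($t5) → $t0=M[208]=25
xor $t0, $t0, 10 → $t0=25^10=19
add $t5, $t5, 4 → $t5=208+4=212
sub $t4, $t4, 1 → $t4=3-1=2
cmp $t4, 0  (cmp 2,0)
bgt L1: taken
lw $t0, 0($t5) → $t0=M[212]=26
xor $t0, $t0, 10 → $t0=26^10=16
add $t5, $t5, 4 → $t5=212+4=216
sub $t4, $t4, 1 → $t4=2-1=1
cmp $t4, 0  (cmp 1,0)
bgt L1: taken
lw $t0, 0($t5) → $t0=M[216]=-5
xor $t0, $t0, 10 → $t0=(-5)^10=-15
add $t5, $t5, 4 → $t5=216+4=220
sub $t4, $t4, 1 → $t4=1-1=0
cmp $t4, 0  (cmp 0,0)
bgt L1: not taken
sw $t0, (208) → M[208]=-15
halt.

-15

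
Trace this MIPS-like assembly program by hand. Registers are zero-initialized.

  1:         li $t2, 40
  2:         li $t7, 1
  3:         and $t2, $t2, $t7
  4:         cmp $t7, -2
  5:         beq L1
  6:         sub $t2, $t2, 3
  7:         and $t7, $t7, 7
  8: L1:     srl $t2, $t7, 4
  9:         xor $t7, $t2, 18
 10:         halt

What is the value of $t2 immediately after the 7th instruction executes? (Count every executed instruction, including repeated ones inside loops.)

after li $t2, 40: $t2=40
after li $t7, 1: $t7=1
after and $t2, $t2, $t7: $t2=40&1=0
cmp $t7, -2  (cmp 1,-2)
beq L1: not taken
after sub $t2, $t2, 3: $t2=0-3=-3
after and $t7, $t7, 7: $t7=1&7=1
After step 7: $t2 = -3.

-3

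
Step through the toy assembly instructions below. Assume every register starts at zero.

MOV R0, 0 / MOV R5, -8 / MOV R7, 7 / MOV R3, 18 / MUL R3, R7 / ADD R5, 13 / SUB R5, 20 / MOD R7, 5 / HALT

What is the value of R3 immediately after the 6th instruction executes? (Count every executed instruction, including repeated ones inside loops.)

126

after MOV R0, 0: R0=0
after MOV R5, -8: R5=-8
after MOV R7, 7: R7=7
after MOV R3, 18: R3=18
after MUL R3, R7: R3=18*7=126
after ADD R5, 13: R5=(-8)+13=5
After step 6: R3 = 126.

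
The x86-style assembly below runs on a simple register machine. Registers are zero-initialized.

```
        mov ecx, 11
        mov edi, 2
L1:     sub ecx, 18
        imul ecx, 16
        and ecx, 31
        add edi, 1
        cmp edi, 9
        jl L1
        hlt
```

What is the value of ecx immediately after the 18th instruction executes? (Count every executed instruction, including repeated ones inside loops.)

after mov ecx, 11: ecx=11
after mov edi, 2: edi=2
after sub ecx, 18: ecx=11-18=-7
after imul ecx, 16: ecx=(-7)*16=-112
after and ecx, 31: ecx=(-112)&31=16
after add edi, 1: edi=2+1=3
cmp edi, 9  (cmp 3,9)
jl L1: taken
after sub ecx, 18: ecx=16-18=-2
after imul ecx, 16: ecx=(-2)*16=-32
after and ecx, 31: ecx=(-32)&31=0
after add edi, 1: edi=3+1=4
cmp edi, 9  (cmp 4,9)
jl L1: taken
after sub ecx, 18: ecx=0-18=-18
after imul ecx, 16: ecx=(-18)*16=-288
after and ecx, 31: ecx=(-288)&31=0
after add edi, 1: edi=4+1=5
After step 18: ecx = 0.

0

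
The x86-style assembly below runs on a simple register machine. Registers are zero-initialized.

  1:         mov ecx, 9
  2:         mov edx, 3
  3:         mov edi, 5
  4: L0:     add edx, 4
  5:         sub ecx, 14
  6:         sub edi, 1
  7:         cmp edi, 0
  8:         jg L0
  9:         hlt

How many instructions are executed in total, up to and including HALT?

mov ecx, 9 → ecx=9
mov edx, 3 → edx=3
mov edi, 5 → edi=5
add edx, 4 → edx=3+4=7
sub ecx, 14 → ecx=9-14=-5
sub edi, 1 → edi=5-1=4
cmp edi, 0  (cmp 4,0)
jg L0: taken
add edx, 4 → edx=7+4=11
sub ecx, 14 → ecx=(-5)-14=-19
sub edi, 1 → edi=4-1=3
cmp edi, 0  (cmp 3,0)
jg L0: taken
add edx, 4 → edx=11+4=15
sub ecx, 14 → ecx=(-19)-14=-33
sub edi, 1 → edi=3-1=2
cmp edi, 0  (cmp 2,0)
jg L0: taken
add edx, 4 → edx=15+4=19
sub ecx, 14 → ecx=(-33)-14=-47
sub edi, 1 → edi=2-1=1
cmp edi, 0  (cmp 1,0)
jg L0: taken
add edx, 4 → edx=19+4=23
sub ecx, 14 → ecx=(-47)-14=-61
sub edi, 1 → edi=1-1=0
cmp edi, 0  (cmp 0,0)
jg L0: not taken
halt.
Total executed instructions: 29.

29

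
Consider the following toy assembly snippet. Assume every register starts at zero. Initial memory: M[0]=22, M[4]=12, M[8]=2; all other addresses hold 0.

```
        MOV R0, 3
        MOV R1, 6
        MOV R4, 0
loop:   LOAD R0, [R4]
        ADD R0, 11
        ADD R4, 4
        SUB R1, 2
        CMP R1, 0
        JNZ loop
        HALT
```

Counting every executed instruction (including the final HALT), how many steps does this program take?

22

after MOV R0, 3: R0=3
after MOV R1, 6: R1=6
after MOV R4, 0: R4=0
after LOAD R0, [R4]: R0=M[0]=22
after ADD R0, 11: R0=22+11=33
after ADD R4, 4: R4=0+4=4
after SUB R1, 2: R1=6-2=4
CMP R1, 0  (cmp 4,0)
JNZ loop: taken
after LOAD R0, [R4]: R0=M[4]=12
after ADD R0, 11: R0=12+11=23
after ADD R4, 4: R4=4+4=8
after SUB R1, 2: R1=4-2=2
CMP R1, 0  (cmp 2,0)
JNZ loop: taken
after LOAD R0, [R4]: R0=M[8]=2
after ADD R0, 11: R0=2+11=13
after ADD R4, 4: R4=8+4=12
after SUB R1, 2: R1=2-2=0
CMP R1, 0  (cmp 0,0)
JNZ loop: not taken
halt.
Total executed instructions: 22.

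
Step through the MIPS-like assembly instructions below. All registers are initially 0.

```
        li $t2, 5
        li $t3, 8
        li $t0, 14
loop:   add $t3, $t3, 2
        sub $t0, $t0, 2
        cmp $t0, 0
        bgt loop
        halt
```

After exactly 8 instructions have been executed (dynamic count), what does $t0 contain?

$t2=5
$t3=8
$t0=14
$t3=8+2=10
$t0=14-2=12
cmp $t0, 0  (cmp 12,0)
bgt loop: taken
$t3=10+2=12
After step 8: $t0 = 12.

12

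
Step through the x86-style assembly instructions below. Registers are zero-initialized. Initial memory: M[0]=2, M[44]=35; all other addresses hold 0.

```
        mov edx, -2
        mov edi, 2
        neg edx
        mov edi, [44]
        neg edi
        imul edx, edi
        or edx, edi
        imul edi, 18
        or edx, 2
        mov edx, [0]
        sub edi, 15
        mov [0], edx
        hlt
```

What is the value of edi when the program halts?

after mov edx, -2: edx=-2
after mov edi, 2: edi=2
after neg edx: edx=-(-2)=2
after mov edi, [44]: edi=M[44]=35
after neg edi: edi=-(35)=-35
after imul edx, edi: edx=2*(-35)=-70
after or edx, edi: edx=(-70)|(-35)=-1
after imul edi, 18: edi=(-35)*18=-630
after or edx, 2: edx=(-1)|2=-1
after mov edx, [0]: edx=M[0]=2
after sub edi, 15: edi=(-630)-15=-645
mov [0], edx → M[0]=2
halt.

-645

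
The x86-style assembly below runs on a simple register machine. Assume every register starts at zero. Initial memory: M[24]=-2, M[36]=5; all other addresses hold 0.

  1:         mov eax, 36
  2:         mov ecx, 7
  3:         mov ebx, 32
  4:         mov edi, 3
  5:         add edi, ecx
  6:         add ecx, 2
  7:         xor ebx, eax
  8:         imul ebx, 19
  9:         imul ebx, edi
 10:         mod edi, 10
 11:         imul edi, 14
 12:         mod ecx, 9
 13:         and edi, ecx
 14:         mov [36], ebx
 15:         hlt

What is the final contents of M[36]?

eax=36
ecx=7
ebx=32
edi=3
edi=3+7=10
ecx=7+2=9
ebx=32^36=4
ebx=4*19=76
ebx=76*10=760
edi=10%10=0
edi=0*14=0
ecx=9%9=0
edi=0&0=0
mov [36], ebx → M[36]=760
halt.

760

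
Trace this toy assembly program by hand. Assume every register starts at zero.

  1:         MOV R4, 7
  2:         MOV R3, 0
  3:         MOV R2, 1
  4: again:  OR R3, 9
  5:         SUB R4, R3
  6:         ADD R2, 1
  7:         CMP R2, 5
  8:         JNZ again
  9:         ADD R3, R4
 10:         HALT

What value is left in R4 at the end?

-29

R4=7
R3=0
R2=1
R3=0|9=9
R4=7-9=-2
R2=1+1=2
CMP R2, 5  (cmp 2,5)
JNZ again: taken
R3=9|9=9
R4=(-2)-9=-11
R2=2+1=3
CMP R2, 5  (cmp 3,5)
JNZ again: taken
R3=9|9=9
R4=(-11)-9=-20
R2=3+1=4
CMP R2, 5  (cmp 4,5)
JNZ again: taken
R3=9|9=9
R4=(-20)-9=-29
R2=4+1=5
CMP R2, 5  (cmp 5,5)
JNZ again: not taken
R3=9+(-29)=-20
halt.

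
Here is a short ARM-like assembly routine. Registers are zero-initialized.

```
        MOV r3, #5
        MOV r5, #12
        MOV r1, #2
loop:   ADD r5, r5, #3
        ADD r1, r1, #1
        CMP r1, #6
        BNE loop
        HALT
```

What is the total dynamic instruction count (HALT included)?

20

MOV r3, #5 → r3=5
MOV r5, #12 → r5=12
MOV r1, #2 → r1=2
ADD r5, r5, #3 → r5=12+3=15
ADD r1, r1, #1 → r1=2+1=3
CMP r1, #6  (cmp 3,6)
BNE loop: taken
ADD r5, r5, #3 → r5=15+3=18
ADD r1, r1, #1 → r1=3+1=4
CMP r1, #6  (cmp 4,6)
BNE loop: taken
ADD r5, r5, #3 → r5=18+3=21
ADD r1, r1, #1 → r1=4+1=5
CMP r1, #6  (cmp 5,6)
BNE loop: taken
ADD r5, r5, #3 → r5=21+3=24
ADD r1, r1, #1 → r1=5+1=6
CMP r1, #6  (cmp 6,6)
BNE loop: not taken
halt.
Total executed instructions: 20.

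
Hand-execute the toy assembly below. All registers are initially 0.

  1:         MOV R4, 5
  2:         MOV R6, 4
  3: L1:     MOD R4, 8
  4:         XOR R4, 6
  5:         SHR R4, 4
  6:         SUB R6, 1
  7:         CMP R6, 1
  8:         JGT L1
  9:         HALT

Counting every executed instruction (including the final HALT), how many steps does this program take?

21

MOV R4, 5 → R4=5
MOV R6, 4 → R6=4
MOD R4, 8 → R4=5%8=5
XOR R4, 6 → R4=5^6=3
SHR R4, 4 → R4=3>>4=0
SUB R6, 1 → R6=4-1=3
CMP R6, 1  (cmp 3,1)
JGT L1: taken
MOD R4, 8 → R4=0%8=0
XOR R4, 6 → R4=0^6=6
SHR R4, 4 → R4=6>>4=0
SUB R6, 1 → R6=3-1=2
CMP R6, 1  (cmp 2,1)
JGT L1: taken
MOD R4, 8 → R4=0%8=0
XOR R4, 6 → R4=0^6=6
SHR R4, 4 → R4=6>>4=0
SUB R6, 1 → R6=2-1=1
CMP R6, 1  (cmp 1,1)
JGT L1: not taken
halt.
Total executed instructions: 21.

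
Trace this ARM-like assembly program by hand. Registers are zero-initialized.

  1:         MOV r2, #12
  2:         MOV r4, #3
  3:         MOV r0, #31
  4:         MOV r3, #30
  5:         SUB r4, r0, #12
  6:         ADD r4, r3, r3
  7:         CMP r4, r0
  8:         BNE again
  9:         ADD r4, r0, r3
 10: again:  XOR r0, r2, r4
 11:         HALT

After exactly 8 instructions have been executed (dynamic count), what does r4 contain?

60

MOV r2, #12 → r2=12
MOV r4, #3 → r4=3
MOV r0, #31 → r0=31
MOV r3, #30 → r3=30
SUB r4, r0, #12 → r4=31-12=19
ADD r4, r3, r3 → r4=30+30=60
CMP r4, r0  (cmp 60,31)
BNE again: taken
After step 8: r4 = 60.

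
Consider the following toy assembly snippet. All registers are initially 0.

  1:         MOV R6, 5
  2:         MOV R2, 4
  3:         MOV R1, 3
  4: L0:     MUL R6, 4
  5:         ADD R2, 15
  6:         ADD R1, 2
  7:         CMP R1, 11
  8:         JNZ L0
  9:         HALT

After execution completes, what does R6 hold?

1280

after MOV R6, 5: R6=5
after MOV R2, 4: R2=4
after MOV R1, 3: R1=3
after MUL R6, 4: R6=5*4=20
after ADD R2, 15: R2=4+15=19
after ADD R1, 2: R1=3+2=5
CMP R1, 11  (cmp 5,11)
JNZ L0: taken
after MUL R6, 4: R6=20*4=80
after ADD R2, 15: R2=19+15=34
after ADD R1, 2: R1=5+2=7
CMP R1, 11  (cmp 7,11)
JNZ L0: taken
after MUL R6, 4: R6=80*4=320
after ADD R2, 15: R2=34+15=49
after ADD R1, 2: R1=7+2=9
CMP R1, 11  (cmp 9,11)
JNZ L0: taken
after MUL R6, 4: R6=320*4=1280
after ADD R2, 15: R2=49+15=64
after ADD R1, 2: R1=9+2=11
CMP R1, 11  (cmp 11,11)
JNZ L0: not taken
halt.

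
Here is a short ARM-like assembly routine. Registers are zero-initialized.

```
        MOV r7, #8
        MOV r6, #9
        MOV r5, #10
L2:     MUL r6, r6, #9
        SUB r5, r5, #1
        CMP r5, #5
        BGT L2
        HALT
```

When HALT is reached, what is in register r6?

531441

after MOV r7, #8: r7=8
after MOV r6, #9: r6=9
after MOV r5, #10: r5=10
after MUL r6, r6, #9: r6=9*9=81
after SUB r5, r5, #1: r5=10-1=9
CMP r5, #5  (cmp 9,5)
BGT L2: taken
after MUL r6, r6, #9: r6=81*9=729
after SUB r5, r5, #1: r5=9-1=8
CMP r5, #5  (cmp 8,5)
BGT L2: taken
after MUL r6, r6, #9: r6=729*9=6561
after SUB r5, r5, #1: r5=8-1=7
CMP r5, #5  (cmp 7,5)
BGT L2: taken
after MUL r6, r6, #9: r6=6561*9=59049
after SUB r5, r5, #1: r5=7-1=6
CMP r5, #5  (cmp 6,5)
BGT L2: taken
after MUL r6, r6, #9: r6=59049*9=531441
after SUB r5, r5, #1: r5=6-1=5
CMP r5, #5  (cmp 5,5)
BGT L2: not taken
halt.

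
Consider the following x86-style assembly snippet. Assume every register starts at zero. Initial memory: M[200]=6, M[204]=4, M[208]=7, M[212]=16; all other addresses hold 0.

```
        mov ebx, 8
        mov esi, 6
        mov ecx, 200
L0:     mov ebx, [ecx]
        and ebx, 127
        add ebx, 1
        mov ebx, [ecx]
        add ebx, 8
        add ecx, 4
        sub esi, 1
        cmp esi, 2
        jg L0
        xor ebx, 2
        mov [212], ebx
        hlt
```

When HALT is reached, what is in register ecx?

216

after mov ebx, 8: ebx=8
after mov esi, 6: esi=6
after mov ecx, 200: ecx=200
after mov ebx, [ecx]: ebx=M[200]=6
after and ebx, 127: ebx=6&127=6
after add ebx, 1: ebx=6+1=7
after mov ebx, [ecx]: ebx=M[200]=6
after add ebx, 8: ebx=6+8=14
after add ecx, 4: ecx=200+4=204
after sub esi, 1: esi=6-1=5
cmp esi, 2  (cmp 5,2)
jg L0: taken
after mov ebx, [ecx]: ebx=M[204]=4
after and ebx, 127: ebx=4&127=4
after add ebx, 1: ebx=4+1=5
after mov ebx, [ecx]: ebx=M[204]=4
after add ebx, 8: ebx=4+8=12
after add ecx, 4: ecx=204+4=208
after sub esi, 1: esi=5-1=4
cmp esi, 2  (cmp 4,2)
jg L0: taken
after mov ebx, [ecx]: ebx=M[208]=7
after and ebx, 127: ebx=7&127=7
after add ebx, 1: ebx=7+1=8
after mov ebx, [ecx]: ebx=M[208]=7
after add ebx, 8: ebx=7+8=15
after add ecx, 4: ecx=208+4=212
after sub esi, 1: esi=4-1=3
cmp esi, 2  (cmp 3,2)
jg L0: taken
after mov ebx, [ecx]: ebx=M[212]=16
after and ebx, 127: ebx=16&127=16
after add ebx, 1: ebx=16+1=17
after mov ebx, [ecx]: ebx=M[212]=16
after add ebx, 8: ebx=16+8=24
after add ecx, 4: ecx=212+4=216
after sub esi, 1: esi=3-1=2
cmp esi, 2  (cmp 2,2)
jg L0: not taken
after xor ebx, 2: ebx=24^2=26
mov [212], ebx → M[212]=26
halt.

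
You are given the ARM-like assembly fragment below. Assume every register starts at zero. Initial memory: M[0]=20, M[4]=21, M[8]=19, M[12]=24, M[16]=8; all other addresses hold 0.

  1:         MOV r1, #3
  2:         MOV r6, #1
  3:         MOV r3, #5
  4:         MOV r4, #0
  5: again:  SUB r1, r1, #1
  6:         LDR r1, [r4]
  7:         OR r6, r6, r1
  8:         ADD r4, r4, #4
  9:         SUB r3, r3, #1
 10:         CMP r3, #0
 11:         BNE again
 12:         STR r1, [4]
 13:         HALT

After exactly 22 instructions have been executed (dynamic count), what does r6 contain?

r1=3
r6=1
r3=5
r4=0
r1=3-1=2
r1=M[0]=20
r6=1|20=21
r4=0+4=4
r3=5-1=4
CMP r3, #0  (cmp 4,0)
BNE again: taken
r1=20-1=19
r1=M[4]=21
r6=21|21=21
r4=4+4=8
r3=4-1=3
CMP r3, #0  (cmp 3,0)
BNE again: taken
r1=21-1=20
r1=M[8]=19
r6=21|19=23
r4=8+4=12
After step 22: r6 = 23.

23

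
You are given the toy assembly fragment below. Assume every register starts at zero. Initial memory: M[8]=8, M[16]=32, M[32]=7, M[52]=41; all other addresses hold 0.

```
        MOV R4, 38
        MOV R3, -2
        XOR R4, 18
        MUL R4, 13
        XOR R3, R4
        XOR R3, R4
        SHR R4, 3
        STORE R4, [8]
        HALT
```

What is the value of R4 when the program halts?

R4=38
R3=-2
R4=38^18=52
R4=52*13=676
R3=(-2)^676=-678
R3=(-678)^676=-2
R4=676>>3=84
STORE R4, [8] → M[8]=84
halt.

84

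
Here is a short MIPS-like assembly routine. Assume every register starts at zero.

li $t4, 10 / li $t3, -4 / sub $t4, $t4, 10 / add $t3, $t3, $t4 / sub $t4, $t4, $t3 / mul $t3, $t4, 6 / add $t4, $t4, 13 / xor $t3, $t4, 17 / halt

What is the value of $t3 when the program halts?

0

li $t4, 10 → $t4=10
li $t3, -4 → $t3=-4
sub $t4, $t4, 10 → $t4=10-10=0
add $t3, $t3, $t4 → $t3=(-4)+0=-4
sub $t4, $t4, $t3 → $t4=0-(-4)=4
mul $t3, $t4, 6 → $t3=4*6=24
add $t4, $t4, 13 → $t4=4+13=17
xor $t3, $t4, 17 → $t3=17^17=0
halt.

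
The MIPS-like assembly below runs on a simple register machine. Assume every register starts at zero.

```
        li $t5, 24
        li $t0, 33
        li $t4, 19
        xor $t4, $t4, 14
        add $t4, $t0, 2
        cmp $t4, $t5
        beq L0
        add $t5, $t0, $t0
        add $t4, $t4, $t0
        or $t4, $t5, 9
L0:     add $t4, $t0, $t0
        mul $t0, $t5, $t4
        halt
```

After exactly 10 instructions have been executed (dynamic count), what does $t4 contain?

75

$t5=24
$t0=33
$t4=19
$t4=19^14=29
$t4=33+2=35
cmp $t4, $t5  (cmp 35,24)
beq L0: not taken
$t5=33+33=66
$t4=35+33=68
$t4=66|9=75
After step 10: $t4 = 75.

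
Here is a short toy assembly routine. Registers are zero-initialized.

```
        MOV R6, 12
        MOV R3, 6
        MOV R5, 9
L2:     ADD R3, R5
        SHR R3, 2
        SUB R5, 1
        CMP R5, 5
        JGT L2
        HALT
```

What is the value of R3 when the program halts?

2

R6=12
R3=6
R5=9
R3=6+9=15
R3=15>>2=3
R5=9-1=8
CMP R5, 5  (cmp 8,5)
JGT L2: taken
R3=3+8=11
R3=11>>2=2
R5=8-1=7
CMP R5, 5  (cmp 7,5)
JGT L2: taken
R3=2+7=9
R3=9>>2=2
R5=7-1=6
CMP R5, 5  (cmp 6,5)
JGT L2: taken
R3=2+6=8
R3=8>>2=2
R5=6-1=5
CMP R5, 5  (cmp 5,5)
JGT L2: not taken
halt.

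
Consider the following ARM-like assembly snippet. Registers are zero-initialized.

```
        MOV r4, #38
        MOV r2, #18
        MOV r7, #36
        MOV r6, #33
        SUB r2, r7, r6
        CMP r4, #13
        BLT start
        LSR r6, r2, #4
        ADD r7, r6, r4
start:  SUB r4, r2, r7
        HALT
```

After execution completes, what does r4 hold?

-35

r4=38
r2=18
r7=36
r6=33
r2=36-33=3
CMP r4, #13  (cmp 38,13)
BLT start: not taken
r6=3>>4=0
r7=0+38=38
r4=3-38=-35
halt.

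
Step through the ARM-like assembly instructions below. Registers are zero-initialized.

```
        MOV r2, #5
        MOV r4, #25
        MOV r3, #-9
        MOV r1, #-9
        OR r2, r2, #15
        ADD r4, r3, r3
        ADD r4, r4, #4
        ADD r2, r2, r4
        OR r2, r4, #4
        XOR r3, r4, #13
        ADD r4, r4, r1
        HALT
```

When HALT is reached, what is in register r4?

-23

MOV r2, #5 → r2=5
MOV r4, #25 → r4=25
MOV r3, #-9 → r3=-9
MOV r1, #-9 → r1=-9
OR r2, r2, #15 → r2=5|15=15
ADD r4, r3, r3 → r4=(-9)+(-9)=-18
ADD r4, r4, #4 → r4=(-18)+4=-14
ADD r2, r2, r4 → r2=15+(-14)=1
OR r2, r4, #4 → r2=(-14)|4=-10
XOR r3, r4, #13 → r3=(-14)^13=-1
ADD r4, r4, r1 → r4=(-14)+(-9)=-23
halt.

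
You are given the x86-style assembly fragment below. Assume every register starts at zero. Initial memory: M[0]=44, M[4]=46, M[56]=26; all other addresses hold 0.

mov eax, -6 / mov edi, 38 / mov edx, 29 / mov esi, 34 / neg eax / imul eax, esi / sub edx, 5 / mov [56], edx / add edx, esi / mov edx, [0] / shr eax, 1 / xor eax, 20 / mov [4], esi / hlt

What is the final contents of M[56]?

after mov eax, -6: eax=-6
after mov edi, 38: edi=38
after mov edx, 29: edx=29
after mov esi, 34: esi=34
after neg eax: eax=-(-6)=6
after imul eax, esi: eax=6*34=204
after sub edx, 5: edx=29-5=24
mov [56], edx → M[56]=24
after add edx, esi: edx=24+34=58
after mov edx, [0]: edx=M[0]=44
after shr eax, 1: eax=204>>1=102
after xor eax, 20: eax=102^20=114
mov [4], esi → M[4]=34
halt.

24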